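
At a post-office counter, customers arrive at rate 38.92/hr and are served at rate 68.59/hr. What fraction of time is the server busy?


ρ = λ/μ = 38.92/68.59 = 0.5674

Final: 0.5674


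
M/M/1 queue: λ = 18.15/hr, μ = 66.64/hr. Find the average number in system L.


ρ = λ/μ = 18.15/66.64 = 0.2724
L = ρ/(1−ρ) = 0.2724/(1 − 0.2724) = 0.2724/0.7276 = 0.3743

Final: 0.3743


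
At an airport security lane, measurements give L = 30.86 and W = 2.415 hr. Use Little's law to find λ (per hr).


λ = L/W = 30.86/2.415 = 12.7785 /hr

Final: 12.7785 /hr


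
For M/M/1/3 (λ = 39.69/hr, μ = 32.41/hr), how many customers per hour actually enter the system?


ρ = 1.2246; P_K = (1−ρ)ρ^3/(1−ρ^4) = 0.330265
λ_eff = λ(1 − P_K) = 39.69·(1 − 0.330265) = 39.69·0.669735 = 26.5818 /hr

Final: 26.5818 /hr


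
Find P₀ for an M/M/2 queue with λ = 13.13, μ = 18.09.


a = λ/μ = 13.13/18.09 = 0.7258; ρ = a/c = 0.3629
Σ_{k=0}^{1} a^k/k! (terms k=0..1) = 1.00000 + 0.72582 = 1.72582
Tail: a^2/(2!(1−ρ)) = 0.52681/(2·0.6371) = 0.41345
P₀ = 1/(1.72582 + 0.41345) = 1/2.13926 = 0.467451

Final: 0.467451


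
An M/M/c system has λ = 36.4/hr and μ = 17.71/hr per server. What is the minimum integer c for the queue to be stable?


Stability requires cμ > λ ⇔ c > λ/μ.
λ/μ = 36.4/17.71 = 2.0553
Minimum integer c = ⌊2.0553⌋ + 1 = 3
Check: 3·17.71 = 53.13 > 36.4, while 2·17.71 = 35.42 ≤ 36.4

Final: 3 servers


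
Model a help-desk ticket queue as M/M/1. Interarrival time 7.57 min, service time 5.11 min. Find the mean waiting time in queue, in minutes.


λ = 60/7.57 = 7.9260 /hr
μ = 60/5.11 = 11.7417 /hr
ρ = λ/μ = 7.9260/11.7417 = 0.6750
Wq = ρ/(μ−λ) = 0.6750/(11.7417−7.9260) = 0.17691 hr
In minutes: 0.17691·60 = 10.615 min

Final: 10.615 min


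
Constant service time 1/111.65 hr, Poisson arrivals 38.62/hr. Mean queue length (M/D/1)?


ρ = 38.62/111.65 = 0.3459
M/D/1: Lq = ρ²/(2(1−ρ)) = 0.1196/(2·0.6541) = 0.09146

Final: 0.09146


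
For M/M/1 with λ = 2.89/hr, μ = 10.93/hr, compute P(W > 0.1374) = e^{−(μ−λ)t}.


W ~ Exponential(μ−λ) for M/M/1.
μ − λ = 10.93 − 2.89 = 8.0400
P(W > t) = e^{−(μ−λ)t} = e^{−1.1047} = 0.331312

Final: 0.331312


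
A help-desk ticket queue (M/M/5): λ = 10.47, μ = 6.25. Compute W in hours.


a = 1.6752; ρ = 0.3350; P₀ = 0.186730
Lq = P₀·a^c·ρ/(c!(1−ρ)²) = 0.01556
Wq = Lq/λ = 0.01556/10.47 = 0.001486 hr
W = Wq + 1/μ = 0.001486 + 0.16000 = 0.16149 hr

Final: 0.16149 hr


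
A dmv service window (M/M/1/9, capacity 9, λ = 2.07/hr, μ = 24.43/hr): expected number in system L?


ρ = 2.07/24.43 = 0.08473
L = ρ[1 − (K+1)ρ^K + Kρ^(K+1)] / [(1−ρ)(1−ρ^(K+1))]
Numerator: 0.08473·(1 − 10·2.251e-10 + 9·1.908e-11) = 0.084732
Denominator: (0.9153)·(1.000000) = 0.915268
L = 0.084732/0.915268 = 0.09258

Final: 0.09258


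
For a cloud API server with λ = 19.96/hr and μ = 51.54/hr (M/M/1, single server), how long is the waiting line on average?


ρ = 19.96/51.54 = 0.3873
Lq = ρ²/(1−ρ) = 0.1500/0.6127 = 0.2448

Final: 0.2448


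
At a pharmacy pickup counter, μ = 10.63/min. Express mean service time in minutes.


Mean service time = 1/μ = 1/10.63 minute = 0.09407 minute
In minutes: 0.09407 × 1 = 0.09407 min

Final: 0.09407 min


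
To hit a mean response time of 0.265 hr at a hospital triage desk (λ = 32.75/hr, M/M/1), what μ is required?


W = 1/(μ−λ) ⇒ μ − λ = 1/W = 1/0.265 = 3.7736
μ = λ + 1/W = 32.75 + 3.7736 = 36.5236 per hr

Final: 36.5236 /hr


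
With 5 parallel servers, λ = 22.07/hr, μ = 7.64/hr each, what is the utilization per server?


ρ = λ/(cμ) = 22.07/(5·7.64) = 22.07/38.20 = 0.5777

Final: 0.5777


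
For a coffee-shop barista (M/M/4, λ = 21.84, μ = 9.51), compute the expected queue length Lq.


a = λ/μ = 2.2965; ρ = a/4 = 0.5741
P₀ = 0.093688
Lq = P₀·a^c·ρ / (c!·(1−ρ)²) = 0.093688·27.81560·0.5741/(24·0.18136)
= 0.34374

Final: 0.34374


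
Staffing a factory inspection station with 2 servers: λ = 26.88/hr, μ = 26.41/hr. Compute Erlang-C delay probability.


a = λ/μ = 1.0178; ρ = a/2 = 0.5089
P₀ = 0.325471 (from M/M/c formula)
C(c,a) = [a^c/(c!(1−ρ))]·P₀ = [1.03591/(2·0.4911)]·0.325471
= 1.05468·0.325471 = 0.343267

Final: 0.343267


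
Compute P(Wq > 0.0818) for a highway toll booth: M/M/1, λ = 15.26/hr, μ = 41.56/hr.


ρ = 15.26/41.56 = 0.3672
P(Wq > t) = ρ·e^{−(μ−λ)t} = 0.3672·e^{−2.1513}
= 0.3672·0.116328 = 0.042713

Final: 0.042713


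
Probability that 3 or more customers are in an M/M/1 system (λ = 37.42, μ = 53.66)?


ρ = 37.42/53.66 = 0.6974
P(N ≥ n) = ρ^n = 0.6974^3 = 0.339125

Final: 0.339125


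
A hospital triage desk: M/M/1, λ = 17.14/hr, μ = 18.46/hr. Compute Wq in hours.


ρ = 17.14/18.46 = 0.9285
Wq = ρ/(μ−λ) = 0.9285/(18.46 − 17.14) = 0.9285/1.32 = 0.7034 hr

Final: 0.7034 hr


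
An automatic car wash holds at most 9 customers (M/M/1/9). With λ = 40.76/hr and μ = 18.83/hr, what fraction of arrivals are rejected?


ρ = λ/μ = 40.76/18.83 = 2.1646
P_K = (1−ρ)ρ^K/(1−ρ^(K+1)) = (-1.1646·1043.409287)/(1 − 2258.595992)
= -1215.186705/-2257.595992 = 0.538266

Final: 0.538266


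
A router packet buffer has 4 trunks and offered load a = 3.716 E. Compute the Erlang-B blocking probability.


B(c,a) = (a^c/c!) / Σ_{k=0}^{c} a^k/k!
a^4/4! = 7.944958
Σ terms (k=0..4): 1.00000 + 3.71600 + 6.90433 + 8.55216 + 7.94496 = 28.117446
B = 7.944958/28.117446 = 0.282563

Final: 0.282563


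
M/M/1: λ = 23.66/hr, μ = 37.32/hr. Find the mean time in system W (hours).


W = 1/(μ−λ) = 1/(37.32 − 23.66) = 1/13.66 = 0.07321 hr

Final: 0.07321 hr


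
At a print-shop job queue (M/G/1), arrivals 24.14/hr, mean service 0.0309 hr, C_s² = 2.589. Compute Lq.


ρ = λ·E[S] = 24.14·0.0309 = 0.7459
Lq = ρ²(1+C_s²)/(2(1−ρ)) = 0.5564·(1+2.589)/(2·0.2541)
= 0.5564·3.5890/0.5081 = 3.92984

Final: 3.92984


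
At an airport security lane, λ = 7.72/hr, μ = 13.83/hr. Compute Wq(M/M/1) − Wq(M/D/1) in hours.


ρ = 7.72/13.83 = 0.5582
Wq(M/M/1) = ρ/(μ−λ) = 0.5582/6.11 = 0.09136 hr
Wq(M/D/1) = ρ/(2(μ−λ)) = 0.04568 hr
Savings = 0.09136 − 0.04568 = 0.04568 hr

Final: 0.04568 hr


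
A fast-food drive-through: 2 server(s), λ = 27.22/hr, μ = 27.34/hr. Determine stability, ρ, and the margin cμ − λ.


Total capacity cμ = 2·27.34 = 54.68/hr
ρ = λ/(cμ) = 27.22/54.68 = 0.4978
Stable ⇔ ρ < 1: YES
Spare capacity = cμ − λ = 54.68 − 27.22 = 27.46/hr

Final: ρ = 0.4978; stable; margin = 27.46/hr


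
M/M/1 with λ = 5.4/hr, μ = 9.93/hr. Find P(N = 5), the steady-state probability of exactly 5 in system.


ρ = 5.4/9.93 = 0.5438
P_n = (1−ρ)·ρ^n = (1 − 0.5438)·0.5438^5 = 0.4562·0.047558 = 0.021696

Final: 0.021696


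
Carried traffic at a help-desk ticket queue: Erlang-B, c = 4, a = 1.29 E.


B(4,1.29) = 0.032094 (Erlang-B)
Carried load = a(1 − B) = 1.29·(1 − 0.032094) = 1.29·0.967906 = 1.2486 E

Final: 1.2486 Erlangs


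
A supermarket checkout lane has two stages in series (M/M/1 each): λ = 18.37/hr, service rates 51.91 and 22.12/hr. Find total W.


Each node sees arrival rate λ = 18.37/hr (tandem ⇒ throughput preserved).
W₁ = 1/(μ₁−λ) = 1/(51.91−18.37) = 0.02982 hr
W₂ = 1/(μ₂−λ) = 1/(22.12−18.37) = 0.26667 hr
W_total = W₁ + W₂ = 0.02982 + 0.26667 = 0.29648 hr

Final: 0.29648 hr


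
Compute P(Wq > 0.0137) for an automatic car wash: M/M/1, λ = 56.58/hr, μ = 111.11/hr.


ρ = 56.58/111.11 = 0.5092
P(Wq > t) = ρ·e^{−(μ−λ)t} = 0.5092·e^{−0.7471}
= 0.5092·0.473757 = 0.241249

Final: 0.241249


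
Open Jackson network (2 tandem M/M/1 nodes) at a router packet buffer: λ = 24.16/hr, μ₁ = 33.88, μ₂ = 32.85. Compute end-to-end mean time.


Each node sees arrival rate λ = 24.16/hr (tandem ⇒ throughput preserved).
W₁ = 1/(μ₁−λ) = 1/(33.88−24.16) = 0.10288 hr
W₂ = 1/(μ₂−λ) = 1/(32.85−24.16) = 0.11507 hr
W_total = W₁ + W₂ = 0.10288 + 0.11507 = 0.21796 hr

Final: 0.21796 hr


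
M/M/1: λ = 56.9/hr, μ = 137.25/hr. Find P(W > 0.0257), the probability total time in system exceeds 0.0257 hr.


W ~ Exponential(μ−λ) for M/M/1.
μ − λ = 137.25 − 56.9 = 80.3500
P(W > t) = e^{−(μ−λ)t} = e^{−2.0650} = 0.126819

Final: 0.126819


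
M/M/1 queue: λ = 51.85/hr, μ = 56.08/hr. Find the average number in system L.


ρ = λ/μ = 51.85/56.08 = 0.9246
L = ρ/(1−ρ) = 0.9246/(1 − 0.9246) = 0.9246/0.07543 = 12.2577

Final: 12.2577


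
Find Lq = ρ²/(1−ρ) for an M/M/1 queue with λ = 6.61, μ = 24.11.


ρ = 6.61/24.11 = 0.2742
Lq = ρ²/(1−ρ) = 0.07516/0.7258 = 0.1036

Final: 0.1036


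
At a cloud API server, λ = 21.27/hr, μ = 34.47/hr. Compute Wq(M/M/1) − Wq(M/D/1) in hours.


ρ = 21.27/34.47 = 0.6171
Wq(M/M/1) = ρ/(μ−λ) = 0.6171/13.20 = 0.04675 hr
Wq(M/D/1) = ρ/(2(μ−λ)) = 0.02337 hr
Savings = 0.04675 − 0.02337 = 0.02337 hr

Final: 0.02337 hr


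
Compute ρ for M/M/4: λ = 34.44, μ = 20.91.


ρ = λ/(cμ) = 34.44/(4·20.91) = 34.44/83.64 = 0.4118

Final: 0.4118


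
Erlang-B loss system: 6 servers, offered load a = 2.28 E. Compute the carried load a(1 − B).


B(6,2.28) = 0.020137 (Erlang-B)
Carried load = a(1 − B) = 2.28·(1 − 0.020137) = 2.28·0.979863 = 2.2341 E

Final: 2.2341 Erlangs


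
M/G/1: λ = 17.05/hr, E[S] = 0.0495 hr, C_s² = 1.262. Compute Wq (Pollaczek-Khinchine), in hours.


ρ = λ·E[S] = 17.05·0.0495 = 0.8440
E[S²] = E[S]²(1+C_s²) = 0.0495²·(1+1.262) = 0.005542
Wq = λ·E[S²]/(2(1−ρ)) = 17.05·0.005542/(2·0.1560) = 0.30283 hr

Final: 0.30283 hr


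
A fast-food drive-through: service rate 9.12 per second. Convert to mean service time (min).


Mean service time = 1/μ = 1/9.12 second = 0.10965 second
In minutes: 0.10965 × 0.0166667 = 0.001827 min

Final: 0.001827 min


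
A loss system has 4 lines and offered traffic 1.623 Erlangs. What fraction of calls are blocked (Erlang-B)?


B(c,a) = (a^c/c!) / Σ_{k=0}^{c} a^k/k!
a^4/4! = 0.289110
Σ terms (k=0..4): 1.00000 + 1.62300 + 1.31706 + 0.71253 + 0.28911 = 4.941706
B = 0.289110/4.941706 = 0.058504

Final: 0.058504


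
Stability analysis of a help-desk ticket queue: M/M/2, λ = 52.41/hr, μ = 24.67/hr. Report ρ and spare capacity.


Total capacity cμ = 2·24.67 = 49.34/hr
ρ = λ/(cμ) = 52.41/49.34 = 1.0622
Stable ⇔ ρ < 1: NO
Spare capacity = cμ − λ = 49.34 − 52.41 = -3.07/hr

Final: ρ = 1.0622; unstable; margin = -3.07/hr


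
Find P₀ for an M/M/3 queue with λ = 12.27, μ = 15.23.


a = λ/μ = 12.27/15.23 = 0.8056; ρ = a/c = 0.2685
Σ_{k=0}^{2} a^k/k! (terms k=0..2) = 1.00000 + 0.80565 + 0.32453 = 2.13018
Tail: a^3/(3!(1−ρ)) = 0.52292/(6·0.7315) = 0.11915
P₀ = 1/(2.13018 + 0.11915) = 1/2.24933 = 0.444577

Final: 0.444577


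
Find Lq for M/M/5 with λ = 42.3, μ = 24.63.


a = λ/μ = 1.7174; ρ = a/5 = 0.3435
P₀ = 0.178936
Lq = P₀·a^c·ρ / (c!·(1−ρ)²) = 0.178936·14.94100·0.3435/(120·0.43101)
= 0.01775

Final: 0.01775


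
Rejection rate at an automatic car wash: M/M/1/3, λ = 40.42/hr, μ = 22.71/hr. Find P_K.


ρ = λ/μ = 40.42/22.71 = 1.7798
P_K = (1−ρ)ρ^K/(1−ρ^(K+1)) = (-0.7798·5.638162)/(1 − 10.034984)
= -4.396823/-9.034984 = 0.486644

Final: 0.486644


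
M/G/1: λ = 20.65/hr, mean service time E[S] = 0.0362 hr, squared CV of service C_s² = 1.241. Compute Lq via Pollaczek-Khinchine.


ρ = λ·E[S] = 20.65·0.0362 = 0.7475
Lq = ρ²(1+C_s²)/(2(1−ρ)) = 0.5588·(1+1.241)/(2·0.2525)
= 0.5588·2.2410/0.5049 = 2.48004

Final: 2.48004


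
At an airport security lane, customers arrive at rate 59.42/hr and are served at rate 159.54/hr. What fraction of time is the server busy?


ρ = λ/μ = 59.42/159.54 = 0.3724

Final: 0.3724


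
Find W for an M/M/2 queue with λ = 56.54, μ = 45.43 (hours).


a = 1.2446; ρ = 0.6223; P₀ = 0.232836
Lq = P₀·a^c·ρ/(c!(1−ρ)²) = 0.78647
Wq = Lq/λ = 0.78647/56.54 = 0.01391 hr
W = Wq + 1/μ = 0.01391 + 0.02201 = 0.03592 hr

Final: 0.03592 hr


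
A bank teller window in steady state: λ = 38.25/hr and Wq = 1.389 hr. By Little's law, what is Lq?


Lq = λWq = 38.25·1.389 = 53.1292

Final: 53.1292


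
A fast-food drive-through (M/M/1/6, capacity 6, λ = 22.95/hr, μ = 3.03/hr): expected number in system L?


ρ = 22.95/3.03 = 7.5743
L = ρ[1 − (K+1)ρ^K + Kρ^(K+1)] / [(1−ρ)(1−ρ^(K+1))]
Numerator: 7.5743·(1 − 7·188816.684846 + 6·1430146.177296) = 54982756.152866
Denominator: (-6.5743)·(-1430145.177296) = 9402142.551727
L = 54982756.152866/9402142.551727 = 5.8479

Final: 5.8479


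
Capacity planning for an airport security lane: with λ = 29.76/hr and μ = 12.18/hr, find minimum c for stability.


Stability requires cμ > λ ⇔ c > λ/μ.
λ/μ = 29.76/12.18 = 2.4433
Minimum integer c = ⌊2.4433⌋ + 1 = 3
Check: 3·12.18 = 36.54 > 29.76, while 2·12.18 = 24.36 ≤ 29.76

Final: 3 servers


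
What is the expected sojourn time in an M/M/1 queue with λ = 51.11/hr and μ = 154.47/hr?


W = 1/(μ−λ) = 1/(154.47 − 51.11) = 1/103.36 = 0.009675 hr

Final: 0.009675 hr


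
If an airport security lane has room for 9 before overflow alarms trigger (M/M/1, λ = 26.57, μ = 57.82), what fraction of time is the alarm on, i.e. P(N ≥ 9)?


ρ = 26.57/57.82 = 0.4595
P(N ≥ n) = ρ^n = 0.4595^9 = 0.0009137

Final: 0.0009137


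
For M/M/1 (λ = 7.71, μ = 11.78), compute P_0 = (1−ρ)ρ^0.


ρ = 7.71/11.78 = 0.6545
P_n = (1−ρ)·ρ^n = (1 − 0.6545)·0.6545^0 = 0.3455·1.000000 = 0.345501

Final: 0.345501


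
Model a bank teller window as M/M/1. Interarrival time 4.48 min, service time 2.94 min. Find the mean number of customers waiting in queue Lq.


λ = 60/4.48 = 13.3929 /hr
μ = 60/2.94 = 20.4082 /hr
ρ = λ/μ = 13.3929/20.4082 = 0.6562
Lq = ρ²/(1−ρ) = 0.4307/0.3438 = 1.2528

Final: 1.2528


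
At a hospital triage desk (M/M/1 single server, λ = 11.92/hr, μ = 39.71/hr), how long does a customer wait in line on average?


ρ = 11.92/39.71 = 0.3002
Wq = ρ/(μ−λ) = 0.3002/(39.71 − 11.92) = 0.3002/27.79 = 0.01080 hr

Final: 0.01080 hr


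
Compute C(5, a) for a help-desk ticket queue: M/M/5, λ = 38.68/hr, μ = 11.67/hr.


a = λ/μ = 3.3145; ρ = a/5 = 0.6629
P₀ = 0.032475 (from M/M/c formula)
C(c,a) = [a^c/(c!(1−ρ))]·P₀ = [400.01663/(120·0.3371)]·0.032475
= 9.88857·0.032475 = 0.321127

Final: 0.321127


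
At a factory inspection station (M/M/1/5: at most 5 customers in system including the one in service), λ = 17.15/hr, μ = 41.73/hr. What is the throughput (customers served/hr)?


ρ = 0.4110; P_K = (1−ρ)ρ^5/(1−ρ^6) = 0.006939
λ_eff = λ(1 − P_K) = 17.15·(1 − 0.006939) = 17.15·0.993061 = 17.0310 /hr

Final: 17.0310 /hr


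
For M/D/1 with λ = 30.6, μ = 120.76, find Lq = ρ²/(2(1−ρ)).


ρ = 30.6/120.76 = 0.2534
M/D/1: Lq = ρ²/(2(1−ρ)) = 0.06421/(2·0.7466) = 0.04300

Final: 0.04300


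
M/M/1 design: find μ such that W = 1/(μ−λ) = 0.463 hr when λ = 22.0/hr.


W = 1/(μ−λ) ⇒ μ − λ = 1/W = 1/0.463 = 2.1598
μ = λ + 1/W = 22.0 + 2.1598 = 24.1598 per hr

Final: 24.1598 /hr


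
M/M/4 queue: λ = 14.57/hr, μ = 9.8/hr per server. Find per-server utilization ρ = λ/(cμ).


ρ = λ/(cμ) = 14.57/(4·9.8) = 14.57/39.20 = 0.3717

Final: 0.3717


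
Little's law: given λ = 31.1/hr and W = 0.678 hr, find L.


L = λW = 31.1·0.678 = 21.0858

Final: 21.0858


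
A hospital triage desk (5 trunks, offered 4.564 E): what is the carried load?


B(5,4.564) = 0.248511 (Erlang-B)
Carried load = a(1 − B) = 4.564·(1 − 0.248511) = 4.564·0.751489 = 3.4298 E

Final: 3.4298 Erlangs


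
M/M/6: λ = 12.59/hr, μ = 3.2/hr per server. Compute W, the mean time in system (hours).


a = 3.9344; ρ = 0.6557; P₀ = 0.017977
Lq = P₀·a^c·ρ/(c!(1−ρ)²) = 0.51234
Wq = Lq/λ = 0.51234/12.59 = 0.04069 hr
W = Wq + 1/μ = 0.04069 + 0.31250 = 0.35319 hr

Final: 0.35319 hr


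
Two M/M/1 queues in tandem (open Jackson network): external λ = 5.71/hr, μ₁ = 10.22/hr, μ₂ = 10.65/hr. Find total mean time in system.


Each node sees arrival rate λ = 5.71/hr (tandem ⇒ throughput preserved).
W₁ = 1/(μ₁−λ) = 1/(10.22−5.71) = 0.22173 hr
W₂ = 1/(μ₂−λ) = 1/(10.65−5.71) = 0.20243 hr
W_total = W₁ + W₂ = 0.22173 + 0.20243 = 0.42416 hr

Final: 0.42416 hr


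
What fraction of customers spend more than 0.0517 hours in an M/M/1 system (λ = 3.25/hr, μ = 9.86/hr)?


W ~ Exponential(μ−λ) for M/M/1.
μ − λ = 9.86 − 3.25 = 6.6100
P(W > t) = e^{−(μ−λ)t} = e^{−0.3417} = 0.710535

Final: 0.710535


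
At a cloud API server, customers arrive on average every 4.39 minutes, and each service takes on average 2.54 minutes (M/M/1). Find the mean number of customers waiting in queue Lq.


λ = 60/4.39 = 13.6674 /hr
μ = 60/2.54 = 23.6220 /hr
ρ = λ/μ = 13.6674/23.6220 = 0.5786
Lq = ρ²/(1−ρ) = 0.3348/0.4214 = 0.7944

Final: 0.7944


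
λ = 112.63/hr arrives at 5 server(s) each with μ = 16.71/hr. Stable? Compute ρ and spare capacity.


Total capacity cμ = 5·16.71 = 83.55/hr
ρ = λ/(cμ) = 112.63/83.55 = 1.3481
Stable ⇔ ρ < 1: NO
Spare capacity = cμ − λ = 83.55 − 112.63 = -29.08/hr

Final: ρ = 1.3481; unstable; margin = -29.08/hr


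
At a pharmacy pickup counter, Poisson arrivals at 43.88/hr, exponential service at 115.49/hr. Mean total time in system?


W = 1/(μ−λ) = 1/(115.49 − 43.88) = 1/71.61 = 0.01396 hr

Final: 0.01396 hr


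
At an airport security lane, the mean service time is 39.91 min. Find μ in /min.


μ = 1/(service time) in consistent units.
1 minute = 1 min, so μ = 1/39.91 = 0.02506 per minute

Final: 0.02506 /min


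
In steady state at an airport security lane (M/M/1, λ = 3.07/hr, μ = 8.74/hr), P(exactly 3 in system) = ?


ρ = 3.07/8.74 = 0.3513
P_n = (1−ρ)·ρ^n = (1 − 0.3513)·0.3513^3 = 0.6487·0.043339 = 0.028116

Final: 0.028116


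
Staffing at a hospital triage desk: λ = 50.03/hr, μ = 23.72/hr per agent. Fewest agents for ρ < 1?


Stability requires cμ > λ ⇔ c > λ/μ.
λ/μ = 50.03/23.72 = 2.1092
Minimum integer c = ⌊2.1092⌋ + 1 = 3
Check: 3·23.72 = 71.16 > 50.03, while 2·23.72 = 47.44 ≤ 50.03

Final: 3 servers


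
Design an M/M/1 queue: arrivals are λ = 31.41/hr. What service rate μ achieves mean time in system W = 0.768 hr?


W = 1/(μ−λ) ⇒ μ − λ = 1/W = 1/0.768 = 1.3021
μ = λ + 1/W = 31.41 + 1.3021 = 32.7121 per hr

Final: 32.7121 /hr


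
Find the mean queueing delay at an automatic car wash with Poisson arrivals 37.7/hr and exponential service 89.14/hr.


ρ = 37.7/89.14 = 0.4229
Wq = ρ/(μ−λ) = 0.4229/(89.14 − 37.7) = 0.4229/51.44 = 0.008222 hr

Final: 0.008222 hr


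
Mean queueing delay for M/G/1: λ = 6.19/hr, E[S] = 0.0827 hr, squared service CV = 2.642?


ρ = λ·E[S] = 6.19·0.0827 = 0.5119
E[S²] = E[S]²(1+C_s²) = 0.0827²·(1+2.642) = 0.024909
Wq = λ·E[S²]/(2(1−ρ)) = 6.19·0.024909/(2·0.4881) = 0.15795 hr

Final: 0.15795 hr


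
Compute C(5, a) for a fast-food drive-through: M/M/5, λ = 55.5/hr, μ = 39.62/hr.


a = λ/μ = 1.4008; ρ = a/5 = 0.2802
P₀ = 0.246127 (from M/M/c formula)
C(c,a) = [a^c/(c!(1−ρ))]·P₀ = [5.39377/(120·0.7198)]·0.246127
= 0.06244·0.246127 = 0.015369

Final: 0.015369


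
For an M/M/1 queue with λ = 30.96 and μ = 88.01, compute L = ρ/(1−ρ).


ρ = λ/μ = 30.96/88.01 = 0.3518
L = ρ/(1−ρ) = 0.3518/(1 − 0.3518) = 0.3518/0.6482 = 0.5427

Final: 0.5427


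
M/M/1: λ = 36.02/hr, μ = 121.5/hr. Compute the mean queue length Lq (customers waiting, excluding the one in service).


ρ = 36.02/121.5 = 0.2965
Lq = ρ²/(1−ρ) = 0.08789/0.7035 = 0.1249

Final: 0.1249


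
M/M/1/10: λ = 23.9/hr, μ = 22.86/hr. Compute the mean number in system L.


ρ = 23.9/22.86 = 1.0455
L = ρ[1 − (K+1)ρ^K + Kρ^(K+1)] / [(1−ρ)(1−ρ^(K+1))]
Numerator: 1.0455·(1 − 11·1.560331 + 10·1.631317) = 0.156334
Denominator: (-0.04549)·(-0.631317) = 0.028721
L = 0.156334/0.028721 = 5.4431

Final: 5.4431


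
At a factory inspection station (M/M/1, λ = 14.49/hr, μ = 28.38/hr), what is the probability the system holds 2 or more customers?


ρ = 14.49/28.38 = 0.5106
P(N ≥ n) = ρ^n = 0.5106^2 = 0.260683

Final: 0.260683


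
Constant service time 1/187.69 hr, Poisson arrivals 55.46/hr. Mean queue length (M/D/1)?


ρ = 55.46/187.69 = 0.2955
M/D/1: Lq = ρ²/(2(1−ρ)) = 0.08731/(2·0.7045) = 0.06197

Final: 0.06197


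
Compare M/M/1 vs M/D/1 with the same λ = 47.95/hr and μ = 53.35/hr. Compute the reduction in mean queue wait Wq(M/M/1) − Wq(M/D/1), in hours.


ρ = 47.95/53.35 = 0.8988
Wq(M/M/1) = ρ/(μ−λ) = 0.8988/5.40 = 0.16644 hr
Wq(M/D/1) = ρ/(2(μ−λ)) = 0.08322 hr
Savings = 0.16644 − 0.08322 = 0.08322 hr

Final: 0.08322 hr


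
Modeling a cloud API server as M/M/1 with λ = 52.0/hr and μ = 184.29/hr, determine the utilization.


ρ = λ/μ = 52.0/184.29 = 0.2822

Final: 0.2822


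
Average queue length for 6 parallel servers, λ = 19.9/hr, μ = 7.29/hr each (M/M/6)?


a = λ/μ = 2.7298; ρ = a/6 = 0.4550
P₀ = 0.064612
Lq = P₀·a^c·ρ / (c!·(1−ρ)²) = 0.064612·413.76456·0.4550/(720·0.29707)
= 0.05687

Final: 0.05687


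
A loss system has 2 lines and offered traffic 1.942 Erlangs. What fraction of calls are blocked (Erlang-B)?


B(c,a) = (a^c/c!) / Σ_{k=0}^{c} a^k/k!
a^2/2! = 1.885682
Σ terms (k=0..2): 1.00000 + 1.94200 + 1.88568 = 4.827682
B = 1.885682/4.827682 = 0.390598

Final: 0.390598


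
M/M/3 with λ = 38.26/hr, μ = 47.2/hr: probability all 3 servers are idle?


a = λ/μ = 38.26/47.2 = 0.8106; ρ = a/c = 0.2702
Σ_{k=0}^{2} a^k/k! (terms k=0..2) = 1.00000 + 0.81059 + 0.32853 = 2.13912
Tail: a^3/(3!(1−ρ)) = 0.53261/(6·0.7298) = 0.12163
P₀ = 1/(2.13912 + 0.12163) = 1/2.26076 = 0.442330

Final: 0.442330


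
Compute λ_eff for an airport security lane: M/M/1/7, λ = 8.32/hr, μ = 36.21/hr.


ρ = 0.2298; P_K = (1−ρ)ρ^7/(1−ρ^8) = 0.00002604
λ_eff = λ(1 − P_K) = 8.32·(1 − 0.00002604) = 8.32·0.999974 = 8.3198 /hr

Final: 8.3198 /hr


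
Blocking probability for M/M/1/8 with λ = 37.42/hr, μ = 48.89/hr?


ρ = λ/μ = 37.42/48.89 = 0.7654
P_K = (1−ρ)ρ^K/(1−ρ^(K+1)) = (0.2346·0.117780)/(1 − 0.090148)
= 0.027632/0.909852 = 0.030370

Final: 0.030370


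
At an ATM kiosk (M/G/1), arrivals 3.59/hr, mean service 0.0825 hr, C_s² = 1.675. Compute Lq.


ρ = λ·E[S] = 3.59·0.0825 = 0.2962
Lq = ρ²(1+C_s²)/(2(1−ρ)) = 0.08772·(1+1.675)/(2·0.7038)
= 0.08772·2.6750/1.4076 = 0.16670

Final: 0.16670


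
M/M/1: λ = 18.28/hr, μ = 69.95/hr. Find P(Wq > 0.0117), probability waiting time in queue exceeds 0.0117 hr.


ρ = 18.28/69.95 = 0.2613
P(Wq > t) = ρ·e^{−(μ−λ)t} = 0.2613·e^{−0.6045}
= 0.2613·0.546326 = 0.142771

Final: 0.142771


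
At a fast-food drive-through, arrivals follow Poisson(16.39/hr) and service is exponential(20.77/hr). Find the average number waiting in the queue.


ρ = 16.39/20.77 = 0.7891
Lq = ρ²/(1−ρ) = 0.6227/0.2109 = 2.9529

Final: 2.9529


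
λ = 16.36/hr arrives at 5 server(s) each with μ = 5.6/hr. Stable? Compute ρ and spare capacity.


Total capacity cμ = 5·5.6 = 28.00/hr
ρ = λ/(cμ) = 16.36/28.00 = 0.5843
Stable ⇔ ρ < 1: YES
Spare capacity = cμ − λ = 28.00 − 16.36 = 11.64/hr

Final: ρ = 0.5843; stable; margin = 11.64/hr


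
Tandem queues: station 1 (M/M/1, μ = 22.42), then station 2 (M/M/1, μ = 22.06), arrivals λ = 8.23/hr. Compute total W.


Each node sees arrival rate λ = 8.23/hr (tandem ⇒ throughput preserved).
W₁ = 1/(μ₁−λ) = 1/(22.42−8.23) = 0.07047 hr
W₂ = 1/(μ₂−λ) = 1/(22.06−8.23) = 0.07231 hr
W_total = W₁ + W₂ = 0.07047 + 0.07231 = 0.14278 hr

Final: 0.14278 hr


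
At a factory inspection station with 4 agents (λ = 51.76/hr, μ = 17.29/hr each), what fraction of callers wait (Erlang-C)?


a = λ/μ = 2.9936; ρ = a/4 = 0.7484
P₀ = 0.038099 (from M/M/c formula)
C(c,a) = [a^c/(c!(1−ρ))]·P₀ = [80.31508/(24·0.2516)]·0.038099
= 13.30122·0.038099 = 0.506767

Final: 0.506767


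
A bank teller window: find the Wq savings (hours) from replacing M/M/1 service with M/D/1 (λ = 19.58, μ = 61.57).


ρ = 19.58/61.57 = 0.3180
Wq(M/M/1) = ρ/(μ−λ) = 0.3180/41.99 = 0.007574 hr
Wq(M/D/1) = ρ/(2(μ−λ)) = 0.003787 hr
Savings = 0.007574 − 0.003787 = 0.003787 hr

Final: 0.003787 hr


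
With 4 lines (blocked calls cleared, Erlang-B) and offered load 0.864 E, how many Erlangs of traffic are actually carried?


B(4,0.864) = 0.009805 (Erlang-B)
Carried load = a(1 − B) = 0.864·(1 − 0.009805) = 0.864·0.990195 = 0.8555 E

Final: 0.8555 Erlangs


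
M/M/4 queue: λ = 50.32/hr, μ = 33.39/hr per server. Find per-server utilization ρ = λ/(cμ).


ρ = λ/(cμ) = 50.32/(4·33.39) = 50.32/133.56 = 0.3768

Final: 0.3768


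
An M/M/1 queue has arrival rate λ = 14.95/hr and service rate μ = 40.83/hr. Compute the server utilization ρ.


ρ = λ/μ = 14.95/40.83 = 0.3662

Final: 0.3662


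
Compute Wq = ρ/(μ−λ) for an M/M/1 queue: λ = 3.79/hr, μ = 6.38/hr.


ρ = 3.79/6.38 = 0.5940
Wq = ρ/(μ−λ) = 0.5940/(6.38 − 3.79) = 0.5940/2.59 = 0.2294 hr

Final: 0.2294 hr


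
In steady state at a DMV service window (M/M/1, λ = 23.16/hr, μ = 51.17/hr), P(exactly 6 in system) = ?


ρ = 23.16/51.17 = 0.4526
P_n = (1−ρ)·ρ^n = (1 − 0.4526)·0.4526^6 = 0.5474·0.008597 = 0.004706

Final: 0.004706


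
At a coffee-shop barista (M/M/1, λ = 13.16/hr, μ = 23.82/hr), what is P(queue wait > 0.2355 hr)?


ρ = 13.16/23.82 = 0.5525
P(Wq > t) = ρ·e^{−(μ−λ)t} = 0.5525·e^{−2.5104}
= 0.5525·0.081233 = 0.044880

Final: 0.044880


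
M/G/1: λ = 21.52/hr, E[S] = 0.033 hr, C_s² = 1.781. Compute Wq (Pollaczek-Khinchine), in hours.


ρ = λ·E[S] = 21.52·0.033 = 0.7102
E[S²] = E[S]²(1+C_s²) = 0.033²·(1+1.781) = 0.003029
Wq = λ·E[S²]/(2(1−ρ)) = 21.52·0.003029/(2·0.2898) = 0.11243 hr

Final: 0.11243 hr


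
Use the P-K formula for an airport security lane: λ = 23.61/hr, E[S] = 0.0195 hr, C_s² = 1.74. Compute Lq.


ρ = λ·E[S] = 23.61·0.0195 = 0.4604
Lq = ρ²(1+C_s²)/(2(1−ρ)) = 0.2120·(1+1.74)/(2·0.5396)
= 0.2120·2.7400/1.0792 = 0.53815

Final: 0.53815


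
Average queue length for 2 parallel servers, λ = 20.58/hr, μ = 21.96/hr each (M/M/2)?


a = λ/μ = 0.9372; ρ = a/2 = 0.4686
P₀ = 0.361860
Lq = P₀·a^c·ρ / (c!·(1−ρ)²) = 0.361860·0.87827·0.4686/(2·0.28241)
= 0.26366

Final: 0.26366


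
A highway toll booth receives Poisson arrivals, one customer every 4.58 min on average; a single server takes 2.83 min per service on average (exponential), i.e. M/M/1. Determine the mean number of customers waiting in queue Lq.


λ = 60/4.58 = 13.1004 /hr
μ = 60/2.83 = 21.2014 /hr
ρ = λ/μ = 13.1004/21.2014 = 0.6179
Lq = ρ²/(1−ρ) = 0.3818/0.3821 = 0.9992

Final: 0.9992


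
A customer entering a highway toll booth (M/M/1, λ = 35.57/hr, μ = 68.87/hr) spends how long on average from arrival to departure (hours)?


W = 1/(μ−λ) = 1/(68.87 − 35.57) = 1/33.30 = 0.03003 hr

Final: 0.03003 hr


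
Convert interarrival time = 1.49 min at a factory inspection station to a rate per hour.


λ = 1/(interarrival time) in consistent units.
1 hour = 60 min, so λ = 60/1.49 = 40.2685 per hour

Final: 40.2685 /hr


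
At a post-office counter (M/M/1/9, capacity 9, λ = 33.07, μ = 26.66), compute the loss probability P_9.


ρ = λ/μ = 33.07/26.66 = 1.2404
P_K = (1−ρ)ρ^K/(1−ρ^(K+1)) = (-0.2404·6.952907)/(1 − 8.624631)
= -1.671723/-7.624631 = 0.219253

Final: 0.219253


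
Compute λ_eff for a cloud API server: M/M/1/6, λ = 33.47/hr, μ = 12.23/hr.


ρ = 2.7367; P_K = (1−ρ)ρ^6/(1−ρ^7) = 0.635151
λ_eff = λ(1 − P_K) = 33.47·(1 − 0.635151) = 33.47·0.364849 = 12.2115 /hr

Final: 12.2115 /hr


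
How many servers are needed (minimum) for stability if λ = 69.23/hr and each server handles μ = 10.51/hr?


Stability requires cμ > λ ⇔ c > λ/μ.
λ/μ = 69.23/10.51 = 6.5871
Minimum integer c = ⌊6.5871⌋ + 1 = 7
Check: 7·10.51 = 73.57 > 69.23, while 6·10.51 = 63.06 ≤ 69.23

Final: 7 servers


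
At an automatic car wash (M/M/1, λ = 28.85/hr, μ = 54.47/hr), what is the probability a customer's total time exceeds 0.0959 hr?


W ~ Exponential(μ−λ) for M/M/1.
μ − λ = 54.47 − 28.85 = 25.6200
P(W > t) = e^{−(μ−λ)t} = e^{−2.4570} = 0.085695

Final: 0.085695


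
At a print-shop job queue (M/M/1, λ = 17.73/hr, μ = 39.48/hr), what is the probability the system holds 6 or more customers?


ρ = 17.73/39.48 = 0.4491
P(N ≥ n) = ρ^n = 0.4491^6 = 0.008203

Final: 0.008203


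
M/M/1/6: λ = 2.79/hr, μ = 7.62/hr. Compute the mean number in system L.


ρ = 2.79/7.62 = 0.3661
L = ρ[1 − (K+1)ρ^K + Kρ^(K+1)] / [(1−ρ)(1−ρ^(K+1))]
Numerator: 0.3661·(1 − 7·0.002409 + 6·0.0008822) = 0.361905
Denominator: (0.6339)·(0.999118) = 0.633299
L = 0.361905/0.633299 = 0.5715

Final: 0.5715


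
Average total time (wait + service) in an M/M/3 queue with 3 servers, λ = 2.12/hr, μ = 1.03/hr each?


a = 2.0583; ρ = 0.6861; P₀ = 0.101979
Lq = P₀·a^c·ρ/(c!(1−ρ)²) = 1.03183
Wq = Lq/λ = 1.03183/2.12 = 0.48671 hr
W = Wq + 1/μ = 0.48671 + 0.97087 = 1.45758 hr

Final: 1.45758 hr


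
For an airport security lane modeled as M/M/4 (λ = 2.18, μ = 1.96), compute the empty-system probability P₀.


a = λ/μ = 2.18/1.96 = 1.1122; ρ = a/c = 0.2781
Σ_{k=0}^{3} a^k/k! (terms k=0..3) = 1.00000 + 1.11224 + 0.61854 + 0.22932 = 2.96011
Tail: a^4/(4!(1−ρ)) = 1.53039/(24·0.7219) = 0.08833
P₀ = 1/(2.96011 + 0.08833) = 1/3.04844 = 0.328037

Final: 0.328037


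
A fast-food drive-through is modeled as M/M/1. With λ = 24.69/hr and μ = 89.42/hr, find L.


ρ = λ/μ = 24.69/89.42 = 0.2761
L = ρ/(1−ρ) = 0.2761/(1 − 0.2761) = 0.2761/0.7239 = 0.3814

Final: 0.3814


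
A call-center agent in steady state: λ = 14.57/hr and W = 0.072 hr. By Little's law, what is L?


L = λW = 14.57·0.072 = 1.0490

Final: 1.0490


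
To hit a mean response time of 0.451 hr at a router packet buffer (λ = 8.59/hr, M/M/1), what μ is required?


W = 1/(μ−λ) ⇒ μ − λ = 1/W = 1/0.451 = 2.2173
μ = λ + 1/W = 8.59 + 2.2173 = 10.8073 per hr

Final: 10.8073 /hr


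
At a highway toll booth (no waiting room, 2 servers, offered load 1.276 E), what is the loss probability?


B(c,a) = (a^c/c!) / Σ_{k=0}^{c} a^k/k!
a^2/2! = 0.814088
Σ terms (k=0..2): 1.00000 + 1.27600 + 0.81409 = 3.090088
B = 0.814088/3.090088 = 0.263451

Final: 0.263451


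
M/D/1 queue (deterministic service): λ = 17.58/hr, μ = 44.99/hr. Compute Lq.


ρ = 17.58/44.99 = 0.3908
M/D/1: Lq = ρ²/(2(1−ρ)) = 0.1527/(2·0.6092) = 0.12531

Final: 0.12531


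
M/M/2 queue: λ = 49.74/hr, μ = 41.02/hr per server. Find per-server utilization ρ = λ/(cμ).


ρ = λ/(cμ) = 49.74/(2·41.02) = 49.74/82.04 = 0.6063

Final: 0.6063


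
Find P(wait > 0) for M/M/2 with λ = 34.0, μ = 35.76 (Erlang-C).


a = λ/μ = 0.9508; ρ = a/2 = 0.4754
P₀ = 0.355572 (from M/M/c formula)
C(c,a) = [a^c/(c!(1−ρ))]·P₀ = [0.90399/(2·0.5246)]·0.355572
= 0.86158·0.355572 = 0.306355

Final: 0.306355


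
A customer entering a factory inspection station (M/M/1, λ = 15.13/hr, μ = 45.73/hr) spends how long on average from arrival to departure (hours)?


W = 1/(μ−λ) = 1/(45.73 − 15.13) = 1/30.60 = 0.03268 hr

Final: 0.03268 hr


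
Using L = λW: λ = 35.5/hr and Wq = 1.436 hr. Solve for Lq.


Lq = λWq = 35.5·1.436 = 50.9780

Final: 50.9780


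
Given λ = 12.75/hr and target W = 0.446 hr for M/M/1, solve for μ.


W = 1/(μ−λ) ⇒ μ − λ = 1/W = 1/0.446 = 2.2422
μ = λ + 1/W = 12.75 + 2.2422 = 14.9922 per hr

Final: 14.9922 /hr


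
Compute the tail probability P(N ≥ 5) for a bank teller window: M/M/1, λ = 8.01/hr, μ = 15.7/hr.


ρ = 8.01/15.7 = 0.5102
P(N ≥ n) = ρ^n = 0.5102^5 = 0.034567

Final: 0.034567


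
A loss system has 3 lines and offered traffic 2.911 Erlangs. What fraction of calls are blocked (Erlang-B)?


B(c,a) = (a^c/c!) / Σ_{k=0}^{c} a^k/k!
a^3/3! = 4.111264
Σ terms (k=0..3): 1.00000 + 2.91100 + 4.23696 + 4.11126 = 12.259225
B = 4.111264/12.259225 = 0.335361

Final: 0.335361


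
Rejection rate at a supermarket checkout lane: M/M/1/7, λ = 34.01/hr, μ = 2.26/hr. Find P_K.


ρ = λ/μ = 34.01/2.26 = 15.0487
P_K = (1−ρ)ρ^K/(1−ρ^(K+1)) = (-14.0487·174778235.077097)/(1 − 2630180431.403570)
= -2455402196.326473/-2630180430.403570 = 0.933549

Final: 0.933549


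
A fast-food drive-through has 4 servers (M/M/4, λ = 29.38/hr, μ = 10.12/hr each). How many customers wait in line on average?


a = λ/μ = 2.9032; ρ = a/4 = 0.7258
P₀ = 0.043498
Lq = P₀·a^c·ρ / (c!·(1−ρ)²) = 0.043498·71.03708·0.7258/(24·0.07519)
= 1.24276

Final: 1.24276


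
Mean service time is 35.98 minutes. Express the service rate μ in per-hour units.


μ = 1/(service time) in consistent units.
1 hour = 60 min, so μ = 60/35.98 = 1.6676 per hour

Final: 1.6676 /hr


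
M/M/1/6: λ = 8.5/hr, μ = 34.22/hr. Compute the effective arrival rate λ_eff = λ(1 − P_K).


ρ = 0.2484; P_K = (1−ρ)ρ^6/(1−ρ^7) = 0.0001765
λ_eff = λ(1 − P_K) = 8.5·(1 − 0.0001765) = 8.5·0.999823 = 8.4985 /hr

Final: 8.4985 /hr


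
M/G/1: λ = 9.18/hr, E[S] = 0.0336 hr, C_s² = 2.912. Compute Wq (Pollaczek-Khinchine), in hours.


ρ = λ·E[S] = 9.18·0.0336 = 0.3084
E[S²] = E[S]²(1+C_s²) = 0.0336²·(1+2.912) = 0.004416
Wq = λ·E[S²]/(2(1−ρ)) = 9.18·0.004416/(2·0.6916) = 0.02931 hr

Final: 0.02931 hr


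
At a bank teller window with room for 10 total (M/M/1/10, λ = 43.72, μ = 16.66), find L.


ρ = 43.72/16.66 = 2.6242
L = ρ[1 − (K+1)ρ^K + Kρ^(K+1)] / [(1−ρ)(1−ρ^(K+1))]
Numerator: 2.6242·(1 − 11·15490.005147 + 10·40649.641358) = 619604.660658
Denominator: (-1.6242)·(-40648.641358) = 66023.543527
L = 619604.660658/66023.543527 = 9.3846

Final: 9.3846


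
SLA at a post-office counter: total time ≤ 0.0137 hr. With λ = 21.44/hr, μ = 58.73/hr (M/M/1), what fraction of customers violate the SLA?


W ~ Exponential(μ−λ) for M/M/1.
μ − λ = 58.73 − 21.44 = 37.2900
P(W > t) = e^{−(μ−λ)t} = e^{−0.5109} = 0.599972

Final: 0.599972


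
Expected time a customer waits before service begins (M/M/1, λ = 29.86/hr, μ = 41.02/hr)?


ρ = 29.86/41.02 = 0.7279
Wq = ρ/(μ−λ) = 0.7279/(41.02 − 29.86) = 0.7279/11.16 = 0.06523 hr

Final: 0.06523 hr


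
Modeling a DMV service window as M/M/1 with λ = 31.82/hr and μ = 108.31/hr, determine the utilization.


ρ = λ/μ = 31.82/108.31 = 0.2938

Final: 0.2938


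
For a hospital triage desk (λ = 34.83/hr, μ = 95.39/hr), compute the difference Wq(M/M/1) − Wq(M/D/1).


ρ = 34.83/95.39 = 0.3651
Wq(M/M/1) = ρ/(μ−λ) = 0.3651/60.56 = 0.006029 hr
Wq(M/D/1) = ρ/(2(μ−λ)) = 0.003015 hr
Savings = 0.006029 − 0.003015 = 0.003015 hr

Final: 0.003015 hr


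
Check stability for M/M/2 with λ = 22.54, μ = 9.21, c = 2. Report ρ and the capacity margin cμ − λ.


Total capacity cμ = 2·9.21 = 18.42/hr
ρ = λ/(cμ) = 22.54/18.42 = 1.2237
Stable ⇔ ρ < 1: NO
Spare capacity = cμ − λ = 18.42 − 22.54 = -4.12/hr

Final: ρ = 1.2237; unstable; margin = -4.12/hr


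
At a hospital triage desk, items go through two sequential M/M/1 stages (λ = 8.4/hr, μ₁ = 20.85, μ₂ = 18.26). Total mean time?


Each node sees arrival rate λ = 8.4/hr (tandem ⇒ throughput preserved).
W₁ = 1/(μ₁−λ) = 1/(20.85−8.4) = 0.08032 hr
W₂ = 1/(μ₂−λ) = 1/(18.26−8.4) = 0.10142 hr
W_total = W₁ + W₂ = 0.08032 + 0.10142 = 0.18174 hr

Final: 0.18174 hr


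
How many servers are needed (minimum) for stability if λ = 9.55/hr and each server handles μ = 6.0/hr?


Stability requires cμ > λ ⇔ c > λ/μ.
λ/μ = 9.55/6.0 = 1.5917
Minimum integer c = ⌊1.5917⌋ + 1 = 2
Check: 2·6.0 = 12.00 > 9.55, while 1·6.0 = 6.00 ≤ 9.55

Final: 2 servers


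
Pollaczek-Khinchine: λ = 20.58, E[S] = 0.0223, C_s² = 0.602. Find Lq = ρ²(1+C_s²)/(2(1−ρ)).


ρ = λ·E[S] = 20.58·0.0223 = 0.4589
Lq = ρ²(1+C_s²)/(2(1−ρ)) = 0.2106·(1+0.602)/(2·0.5411)
= 0.2106·1.6020/1.0821 = 0.31180

Final: 0.31180


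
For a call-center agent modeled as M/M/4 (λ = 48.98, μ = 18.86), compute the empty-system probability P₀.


a = λ/μ = 48.98/18.86 = 2.5970; ρ = a/c = 0.6493
Σ_{k=0}^{3} a^k/k! (terms k=0..3) = 1.00000 + 2.59703 + 3.37228 + 2.91931 = 9.88862
Tail: a^4/(4!(1−ρ)) = 45.48921/(24·0.3507) = 5.40392
P₀ = 1/(9.88862 + 5.40392) = 1/15.29254 = 0.065391

Final: 0.065391


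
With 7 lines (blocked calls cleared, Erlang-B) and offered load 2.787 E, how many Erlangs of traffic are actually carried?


B(7,2.787) = 0.016092 (Erlang-B)
Carried load = a(1 − B) = 2.787·(1 − 0.016092) = 2.787·0.983908 = 2.7422 E

Final: 2.7422 Erlangs


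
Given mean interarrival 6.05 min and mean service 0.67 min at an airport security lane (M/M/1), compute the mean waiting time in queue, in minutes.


λ = 60/6.05 = 9.9174 /hr
μ = 60/0.67 = 89.5522 /hr
ρ = λ/μ = 9.9174/89.5522 = 0.1107
Wq = ρ/(μ−λ) = 0.1107/(89.5522−9.9174) = 0.001391 hr
In minutes: 0.001391·60 = 0.08344 min

Final: 0.08344 min


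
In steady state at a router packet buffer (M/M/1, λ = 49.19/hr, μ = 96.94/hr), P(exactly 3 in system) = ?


ρ = 49.19/96.94 = 0.5074
P_n = (1−ρ)·ρ^n = (1 − 0.5074)·0.5074^3 = 0.4926·0.130654 = 0.064356

Final: 0.064356


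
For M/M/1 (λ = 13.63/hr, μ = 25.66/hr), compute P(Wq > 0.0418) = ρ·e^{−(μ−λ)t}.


ρ = 13.63/25.66 = 0.5312
P(Wq > t) = ρ·e^{−(μ−λ)t} = 0.5312·e^{−0.5029}
= 0.5312·0.604802 = 0.321257

Final: 0.321257


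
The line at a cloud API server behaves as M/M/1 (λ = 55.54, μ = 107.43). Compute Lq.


ρ = 55.54/107.43 = 0.5170
Lq = ρ²/(1−ρ) = 0.2673/0.4830 = 0.5534

Final: 0.5534


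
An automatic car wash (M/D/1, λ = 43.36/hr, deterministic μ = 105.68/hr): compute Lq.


ρ = 43.36/105.68 = 0.4103
M/D/1: Lq = ρ²/(2(1−ρ)) = 0.1683/(2·0.5897) = 0.14273

Final: 0.14273


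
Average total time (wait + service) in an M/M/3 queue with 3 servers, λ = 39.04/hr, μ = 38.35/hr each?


a = 1.0180; ρ = 0.3393; P₀ = 0.356852
Lq = P₀·a^c·ρ/(c!(1−ρ)²) = 0.04878
Wq = Lq/λ = 0.04878/39.04 = 0.001249 hr
W = Wq + 1/μ = 0.001249 + 0.02608 = 0.02733 hr

Final: 0.02733 hr


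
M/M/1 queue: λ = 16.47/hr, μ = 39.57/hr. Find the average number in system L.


ρ = λ/μ = 16.47/39.57 = 0.4162
L = ρ/(1−ρ) = 0.4162/(1 − 0.4162) = 0.4162/0.5838 = 0.7130

Final: 0.7130


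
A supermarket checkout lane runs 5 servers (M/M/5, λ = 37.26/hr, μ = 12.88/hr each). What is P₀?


a = λ/μ = 37.26/12.88 = 2.8929; ρ = a/c = 0.5786
Σ_{k=0}^{4} a^k/k! (terms k=0..4) = 1.00000 + 2.89286 + 4.18431 + 4.03487 + 2.91808 = 15.03012
Tail: a^5/(5!(1−ρ)) = 202.59790/(120·0.4214) = 4.00617
P₀ = 1/(15.03012 + 4.00617) = 1/19.03629 = 0.052531

Final: 0.052531


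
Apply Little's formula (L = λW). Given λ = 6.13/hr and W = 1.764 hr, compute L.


L = λW = 6.13·1.764 = 10.8133

Final: 10.8133


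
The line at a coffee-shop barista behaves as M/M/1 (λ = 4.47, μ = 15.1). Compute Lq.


ρ = 4.47/15.1 = 0.2960
Lq = ρ²/(1−ρ) = 0.08763/0.7040 = 0.1245

Final: 0.1245
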